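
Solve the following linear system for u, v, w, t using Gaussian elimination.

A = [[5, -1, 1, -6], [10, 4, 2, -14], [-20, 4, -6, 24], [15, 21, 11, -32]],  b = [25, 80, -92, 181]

(3, 4, -4, -3)

Forward elimination on [A|b]:
R2 <- R2 - (2)*R1:  [  0   6   0  -2  30 ]
R3 <- R3 - (-4)*R1:  [  0   0  -2   0   8 ]
R4 <- R4 - (3)*R1:  [   0   24    8  -14  106 ]
R4 <- R4 - (4)*R2:  [   0    0    8   -6  -14 ]
R4 <- R4 - (-4)*R3:  [  0   0   0  -6  18 ]
Row echelon form:
[ 5  -1   1  -6  |  25 ]
[ 0   6   0  -2  |  30 ]
[ 0   0  -2   0  |   8 ]
[ 0   0   0  -6  |  18 ]
Back-substitution:
t = (18) / -6 = -3
w = (8) / -2 = -4
v = (30 - (-2)*(-3)) / 6 = 4
u = (25 - (-1)*(4) - (1)*(-4) - (-6)*(-3)) / 5 = 3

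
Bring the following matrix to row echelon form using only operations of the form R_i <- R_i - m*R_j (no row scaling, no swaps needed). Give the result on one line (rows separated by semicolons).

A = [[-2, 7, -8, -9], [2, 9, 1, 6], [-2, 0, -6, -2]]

REF = [-2 7 -8 -9; 0 16 -7 -3; 0 0 -17/16 91/16]

Forward elimination:
R2 <- R2 - (-1)*R1:  [  0  16  -7  -3 ]
R3 <- R3 - (1)*R1:  [  0  -7   2   7 ]
R3 <- R3 - (-7/16)*R2:  [      0       0  -17/16   91/16 ]
Row echelon form:
[ -2   7      -8     -9 ]
[  0  16      -7     -3 ]
[  0   0  -17/16  91/16 ]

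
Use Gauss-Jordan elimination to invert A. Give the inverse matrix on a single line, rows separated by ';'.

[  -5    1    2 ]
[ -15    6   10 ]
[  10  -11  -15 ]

inverse = [-4/3 7/15 2/15; 25/3 -11/3 -4/3; -7 3 1]

Gauss-Jordan on [A | I]:
R1 <- (1/-5)*R1:  [    1  -1/5  -2/5  |  -1/5     0     0 ]
R2 <- R2 - (-15)*R1:  [  0   3   4  |  -3   1   0 ]
R3 <- R3 - (10)*R1:  [   0   -9  -11  |    2    0    1 ]
R2 <- (1/3)*R2:  [   0    1  4/3  |   -1  1/3    0 ]
R1 <- R1 - (-1/5)*R2:  [     1      0  -2/15  |   -2/5   1/15      0 ]
R3 <- R3 - (-9)*R2:  [  0   0   1  |  -7   3   1 ]
R1 <- R1 - (-2/15)*R3:  [    1     0     0  |  -4/3  7/15  2/15 ]
R2 <- R2 - (4/3)*R3:  [     0      1      0  |   25/3  -11/3   -4/3 ]
Right block of [I | A^{-1}] is the inverse:
[ -4/3   7/15  2/15 ]
[ 25/3  -11/3  -4/3 ]
[   -7      3     1 ]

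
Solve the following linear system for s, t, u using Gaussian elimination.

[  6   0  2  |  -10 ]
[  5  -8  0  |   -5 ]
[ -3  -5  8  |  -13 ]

Forward elimination on [A|b]:
R2 <- R2 - (5/6)*R1:  [    0    -8  -5/3  10/3 ]
R3 <- R3 - (-1/2)*R1:  [   0   -5    9  -18 ]
R3 <- R3 - (5/8)*R2:  [       0        0   241/24  -241/12 ]
Row echelon form:
[ 6   0       2  |      -10 ]
[ 0  -8    -5/3  |     10/3 ]
[ 0   0  241/24  |  -241/12 ]
Back-substitution:
u = (-241/12) / (241/24) = -2
t = (10/3 - (-5/3)*(-2)) / -8 = 0
s = (-10 - (2)*(-2)) / 6 = -1

(-1, 0, -2)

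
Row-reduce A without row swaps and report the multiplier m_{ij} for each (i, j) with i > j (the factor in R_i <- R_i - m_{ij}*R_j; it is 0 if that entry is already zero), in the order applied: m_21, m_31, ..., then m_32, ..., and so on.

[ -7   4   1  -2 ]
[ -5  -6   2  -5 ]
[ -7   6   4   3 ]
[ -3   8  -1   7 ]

Forward elimination:
R2 <- R2 - (5/7)*R1:  [     0  -62/7    9/7  -25/7 ]
R3 <- R3 - (1)*R1:  [ 0  2  3  5 ]
R4 <- R4 - (3/7)*R1:  [     0   44/7  -10/7   55/7 ]
R3 <- R3 - (-7/31)*R2:  [      0       0  102/31  130/31 ]
R4 <- R4 - (-22/31)*R2:  [      0       0  -16/31  165/31 ]
R4 <- R4 - (-8/51)*R3:  [      0       0       0  305/51 ]
Multipliers (in order of application): m_{21} = 5/7, m_{31} = 1, m_{41} = 3/7, m_{32} = -7/31, m_{42} = -22/31, m_{43} = -8/51

multipliers: 5/7, 1, 3/7, -7/31, -22/31, -8/51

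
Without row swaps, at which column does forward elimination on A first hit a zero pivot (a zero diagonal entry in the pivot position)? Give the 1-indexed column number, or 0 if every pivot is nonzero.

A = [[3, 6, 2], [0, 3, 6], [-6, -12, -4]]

Naive forward elimination:
R3 <- R3 - (-2)*R1:  [ 0  0  0 ]
Matrix at this point:
[ 3  6  2 ]
[ 0  3  6 ]
[ 0  0  0 ]
Pivot entry (3,3) in the last row is zero and there are no rows below to swap with -> zero pivot in column 3 (A is singular).

first zero-pivot column = 3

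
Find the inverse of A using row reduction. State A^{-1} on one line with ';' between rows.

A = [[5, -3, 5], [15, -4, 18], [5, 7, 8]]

inverse = [158/75 -59/75 34/75; 2/5 -1/5 1/5; -5/3 2/3 -1/3]

Gauss-Jordan on [A | I]:
R1 <- (1/5)*R1:  [    1  -3/5     1  |   1/5     0     0 ]
R2 <- R2 - (15)*R1:  [  0   5   3  |  -3   1   0 ]
R3 <- R3 - (5)*R1:  [  0  10   3  |  -1   0   1 ]
R2 <- (1/5)*R2:  [    0     1   3/5  |  -3/5   1/5     0 ]
R1 <- R1 - (-3/5)*R2:  [     1      0  34/25  |  -4/25   3/25      0 ]
R3 <- R3 - (10)*R2:  [  0   0  -3  |   5  -2   1 ]
R3 <- (1/-3)*R3:  [    0     0     1  |  -5/3   2/3  -1/3 ]
R1 <- R1 - (34/25)*R3:  [      1       0       0  |  158/75  -59/75   34/75 ]
R2 <- R2 - (3/5)*R3:  [    0     1     0  |   2/5  -1/5   1/5 ]
Right block of [I | A^{-1}] is the inverse:
[ 158/75  -59/75  34/75 ]
[    2/5    -1/5    1/5 ]
[   -5/3     2/3   -1/3 ]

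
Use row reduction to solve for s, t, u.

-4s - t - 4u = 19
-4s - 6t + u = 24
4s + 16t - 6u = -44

Forward elimination on [A|b]:
R2 <- R2 - (1)*R1:  [  0  -5   5   5 ]
R3 <- R3 - (-1)*R1:  [   0   15  -10  -25 ]
R3 <- R3 - (-3)*R2:  [   0    0    5  -10 ]
Row echelon form:
[ -4  -1  -4  |   19 ]
[  0  -5   5  |    5 ]
[  0   0   5  |  -10 ]
Back-substitution:
u = (-10) / 5 = -2
t = (5 - (5)*(-2)) / -5 = -3
s = (19 - (-1)*(-3) - (-4)*(-2)) / -4 = -2

(-2, -3, -2)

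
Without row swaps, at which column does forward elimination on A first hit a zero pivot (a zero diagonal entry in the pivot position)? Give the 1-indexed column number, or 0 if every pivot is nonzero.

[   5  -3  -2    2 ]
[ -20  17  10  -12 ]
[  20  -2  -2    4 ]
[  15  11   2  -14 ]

first zero-pivot column = 0

Naive forward elimination:
R2 <- R2 - (-4)*R1:  [  0   5   2  -4 ]
R3 <- R3 - (4)*R1:  [  0  10   6  -4 ]
R4 <- R4 - (3)*R1:  [   0   20    8  -20 ]
R3 <- R3 - (2)*R2:  [ 0  0  2  4 ]
R4 <- R4 - (4)*R2:  [  0   0   0  -4 ]
All pivots nonzero; naive elimination completes without hitting a zero pivot.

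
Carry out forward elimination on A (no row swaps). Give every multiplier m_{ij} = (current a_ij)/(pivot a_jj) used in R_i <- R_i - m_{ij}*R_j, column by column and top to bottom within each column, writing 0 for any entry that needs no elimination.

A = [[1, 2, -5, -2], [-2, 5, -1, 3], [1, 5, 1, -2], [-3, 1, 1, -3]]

Forward elimination:
R2 <- R2 - (-2)*R1:  [   0    9  -11   -1 ]
R3 <- R3 - (1)*R1:  [ 0  3  6  0 ]
R4 <- R4 - (-3)*R1:  [   0    7  -14   -9 ]
R3 <- R3 - (1/3)*R2:  [    0     0  29/3   1/3 ]
R4 <- R4 - (7/9)*R2:  [     0      0  -49/9  -74/9 ]
R4 <- R4 - (-49/87)*R3:  [       0        0        0  -233/29 ]
Multipliers (in order of application): m_{21} = -2, m_{31} = 1, m_{41} = -3, m_{32} = 1/3, m_{42} = 7/9, m_{43} = -49/87

multipliers: -2, 1, -3, 1/3, 7/9, -49/87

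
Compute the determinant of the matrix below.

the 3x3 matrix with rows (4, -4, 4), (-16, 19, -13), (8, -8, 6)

det(A) = -24

Forward elimination:
R2 <- R2 - (-4)*R1:  [ 0  3  3 ]
R3 <- R3 - (2)*R1:  [  0   0  -2 ]
Upper-triangular form:
[ 4  -4   4 ]
[ 0   3   3 ]
[ 0   0  -2 ]
det(A) = (-1)^0 * (4) * (3) * (-2) = -24  (0 row swaps -> sign +1)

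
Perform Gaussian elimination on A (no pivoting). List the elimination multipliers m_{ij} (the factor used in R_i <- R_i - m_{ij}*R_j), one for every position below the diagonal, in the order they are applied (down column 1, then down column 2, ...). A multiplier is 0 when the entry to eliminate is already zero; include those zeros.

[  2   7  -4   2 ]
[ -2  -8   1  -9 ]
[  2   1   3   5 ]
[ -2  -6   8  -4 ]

Forward elimination:
R2 <- R2 - (-1)*R1:  [  0  -1  -3  -7 ]
R3 <- R3 - (1)*R1:  [  0  -6   7   3 ]
R4 <- R4 - (-1)*R1:  [  0   1   4  -2 ]
R3 <- R3 - (6)*R2:  [  0   0  25  45 ]
R4 <- R4 - (-1)*R2:  [  0   0   1  -9 ]
R4 <- R4 - (1/25)*R3:  [     0      0      0  -54/5 ]
Multipliers (in order of application): m_{21} = -1, m_{31} = 1, m_{41} = -1, m_{32} = 6, m_{42} = -1, m_{43} = 1/25

multipliers: -1, 1, -1, 6, -1, 1/25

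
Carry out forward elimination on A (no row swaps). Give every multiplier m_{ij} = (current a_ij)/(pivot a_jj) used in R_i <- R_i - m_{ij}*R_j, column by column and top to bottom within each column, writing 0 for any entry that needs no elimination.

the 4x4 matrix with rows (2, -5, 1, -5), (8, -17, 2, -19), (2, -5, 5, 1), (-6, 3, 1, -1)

multipliers: 4, 1, -3, 0, -4, -1

Forward elimination:
R2 <- R2 - (4)*R1:  [  0   3  -2   1 ]
R3 <- R3 - (1)*R1:  [ 0  0  4  6 ]
R4 <- R4 - (-3)*R1:  [   0  -12    4  -16 ]
R3: entry in column 2 is already 0 -> m_{32} = 0 (no row operation needed)
R4 <- R4 - (-4)*R2:  [   0    0   -4  -12 ]
R4 <- R4 - (-1)*R3:  [  0   0   0  -6 ]
Multipliers (in order of application): m_{21} = 4, m_{31} = 1, m_{41} = -3, m_{32} = 0, m_{42} = -4, m_{43} = -1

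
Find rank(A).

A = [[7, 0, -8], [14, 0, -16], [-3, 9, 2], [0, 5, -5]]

rank(A) = 3

Row reduction:
R2 <- R2 - (2)*R1:  [ 0  0  0 ]
R3 <- R3 - (-3/7)*R1:  [     0      9  -10/7 ]
R2 <-> R3   (pivot in column 2 was zero)
[ 7  0     -8 ]
[ 0  9  -10/7 ]
[ 0  0      0 ]
[ 0  5     -5 ]
R4 <- R4 - (5/9)*R2:  [       0        0  -265/63 ]
R3 <-> R4   (pivot in column 3 was zero)
[ 7  0       -8 ]
[ 0  9    -10/7 ]
[ 0  0  -265/63 ]
[ 0  0        0 ]
Row echelon form:
[ 7  0       -8 ]
[ 0  9    -10/7 ]
[ 0  0  -265/63 ]
[ 0  0        0 ]
Nonzero rows / pivot columns: 3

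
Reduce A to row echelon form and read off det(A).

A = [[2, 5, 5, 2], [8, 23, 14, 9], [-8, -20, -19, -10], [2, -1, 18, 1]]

det(A) = 18

Forward elimination:
R2 <- R2 - (4)*R1:  [  0   3  -6   1 ]
R3 <- R3 - (-4)*R1:  [  0   0   1  -2 ]
R4 <- R4 - (1)*R1:  [  0  -6  13  -1 ]
R4 <- R4 - (-2)*R2:  [ 0  0  1  1 ]
R4 <- R4 - (1)*R3:  [ 0  0  0  3 ]
Upper-triangular form:
[ 2  5   5   2 ]
[ 0  3  -6   1 ]
[ 0  0   1  -2 ]
[ 0  0   0   3 ]
det(A) = (-1)^0 * (2) * (3) * (1) * (3) = 18  (0 row swaps -> sign +1)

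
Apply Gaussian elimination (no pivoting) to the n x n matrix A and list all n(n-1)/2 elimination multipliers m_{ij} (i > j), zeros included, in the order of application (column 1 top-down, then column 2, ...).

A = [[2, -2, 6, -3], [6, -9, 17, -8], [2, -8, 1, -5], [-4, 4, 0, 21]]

multipliers: 3, 1, -2, 2, 0, -4

Forward elimination:
R2 <- R2 - (3)*R1:  [  0  -3  -1   1 ]
R3 <- R3 - (1)*R1:  [  0  -6  -5  -2 ]
R4 <- R4 - (-2)*R1:  [  0   0  12  15 ]
R3 <- R3 - (2)*R2:  [  0   0  -3  -4 ]
R4: entry in column 2 is already 0 -> m_{42} = 0 (no row operation needed)
R4 <- R4 - (-4)*R3:  [  0   0   0  -1 ]
Multipliers (in order of application): m_{21} = 3, m_{31} = 1, m_{41} = -2, m_{32} = 2, m_{42} = 0, m_{43} = -4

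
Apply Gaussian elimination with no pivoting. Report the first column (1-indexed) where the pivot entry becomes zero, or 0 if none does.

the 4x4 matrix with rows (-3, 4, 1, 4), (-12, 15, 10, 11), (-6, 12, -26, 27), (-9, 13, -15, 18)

Naive forward elimination:
R2 <- R2 - (4)*R1:  [  0  -1   6  -5 ]
R3 <- R3 - (2)*R1:  [   0    4  -28   19 ]
R4 <- R4 - (3)*R1:  [   0    1  -18    6 ]
R3 <- R3 - (-4)*R2:  [  0   0  -4  -1 ]
R4 <- R4 - (-1)*R2:  [   0    0  -12    1 ]
R4 <- R4 - (3)*R3:  [ 0  0  0  4 ]
All pivots nonzero; naive elimination completes without hitting a zero pivot.

first zero-pivot column = 0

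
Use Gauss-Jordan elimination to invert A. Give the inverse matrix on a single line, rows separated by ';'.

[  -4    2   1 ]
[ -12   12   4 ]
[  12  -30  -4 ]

Gauss-Jordan on [A | I]:
R1 <- (1/-4)*R1:  [    1  -1/2  -1/4  |  -1/4     0     0 ]
R2 <- R2 - (-12)*R1:  [  0   6   1  |  -3   1   0 ]
R3 <- R3 - (12)*R1:  [   0  -24   -1  |    3    0    1 ]
R2 <- (1/6)*R2:  [    0     1   1/6  |  -1/2   1/6     0 ]
R1 <- R1 - (-1/2)*R2:  [    1     0  -1/6  |  -1/2  1/12     0 ]
R3 <- R3 - (-24)*R2:  [  0   0   3  |  -9   4   1 ]
R3 <- (1/3)*R3:  [   0    0    1  |   -3  4/3  1/3 ]
R1 <- R1 - (-1/6)*R3:  [     1      0      0  |     -1  11/36   1/18 ]
R2 <- R2 - (1/6)*R3:  [     0      1      0  |      0  -1/18  -1/18 ]
Right block of [I | A^{-1}] is the inverse:
[ -1  11/36   1/18 ]
[  0  -1/18  -1/18 ]
[ -3    4/3    1/3 ]

inverse = [-1 11/36 1/18; 0 -1/18 -1/18; -3 4/3 1/3]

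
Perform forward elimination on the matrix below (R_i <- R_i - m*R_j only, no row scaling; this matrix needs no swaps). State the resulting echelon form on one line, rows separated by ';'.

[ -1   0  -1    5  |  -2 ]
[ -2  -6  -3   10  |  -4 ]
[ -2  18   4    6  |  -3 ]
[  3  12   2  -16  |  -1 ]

REF = [-1 0 -1 5 -2; 0 -6 -1 0 0; 0 0 3 -4 1; 0 0 0 -5 -6]

Forward elimination:
R2 <- R2 - (2)*R1:  [  0  -6  -1   0   0 ]
R3 <- R3 - (2)*R1:  [  0  18   6  -4   1 ]
R4 <- R4 - (-3)*R1:  [  0  12  -1  -1  -7 ]
R3 <- R3 - (-3)*R2:  [  0   0   3  -4   1 ]
R4 <- R4 - (-2)*R2:  [  0   0  -3  -1  -7 ]
R4 <- R4 - (-1)*R3:  [  0   0   0  -5  -6 ]
Row echelon form:
[ -1   0  -1   5  |  -2 ]
[  0  -6  -1   0  |   0 ]
[  0   0   3  -4  |   1 ]
[  0   0   0  -5  |  -6 ]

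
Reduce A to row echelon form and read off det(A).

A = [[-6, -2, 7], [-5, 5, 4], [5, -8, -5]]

det(A) = 73

Forward elimination:
R2 <- R2 - (5/6)*R1:  [     0   20/3  -11/6 ]
R3 <- R3 - (-5/6)*R1:  [     0  -29/3    5/6 ]
R3 <- R3 - (-29/20)*R2:  [      0       0  -73/40 ]
Upper-triangular form:
[ -6    -2       7 ]
[  0  20/3   -11/6 ]
[  0     0  -73/40 ]
det(A) = (-1)^0 * (-6) * (20/3) * (-73/40) = 73  (0 row swaps -> sign +1)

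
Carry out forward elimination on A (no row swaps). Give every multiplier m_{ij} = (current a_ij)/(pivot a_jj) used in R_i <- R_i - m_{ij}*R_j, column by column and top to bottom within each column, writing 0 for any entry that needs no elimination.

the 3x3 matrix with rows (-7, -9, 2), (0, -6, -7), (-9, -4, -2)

multipliers: 0, 9/7, -53/42

Forward elimination:
R2: entry in column 1 is already 0 -> m_{21} = 0 (no row operation needed)
R3 <- R3 - (9/7)*R1:  [     0   53/7  -32/7 ]
R3 <- R3 - (-53/42)*R2:  [       0        0  -563/42 ]
Multipliers (in order of application): m_{21} = 0, m_{31} = 9/7, m_{32} = -53/42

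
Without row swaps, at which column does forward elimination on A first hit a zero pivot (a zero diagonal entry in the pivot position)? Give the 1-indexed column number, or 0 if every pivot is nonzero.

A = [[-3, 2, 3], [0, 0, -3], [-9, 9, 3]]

Naive forward elimination:
R3 <- R3 - (3)*R1:  [  0   3  -6 ]
Matrix at this point:
[ -3  2   3 ]
[  0  0  -3 ]
[  0  3  -6 ]
Pivot entry (2,2) is zero but row 3 has 3 in column 2 -> naive elimination stops; a row interchange (e.g. R2 <-> R3) would be required here.

first zero-pivot column = 2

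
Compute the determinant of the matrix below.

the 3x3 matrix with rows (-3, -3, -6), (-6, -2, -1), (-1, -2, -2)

Forward elimination:
R2 <- R2 - (2)*R1:  [  0   4  11 ]
R3 <- R3 - (1/3)*R1:  [  0  -1   0 ]
R3 <- R3 - (-1/4)*R2:  [    0     0  11/4 ]
Upper-triangular form:
[ -3  -3    -6 ]
[  0   4    11 ]
[  0   0  11/4 ]
det(A) = (-1)^0 * (-3) * (4) * (11/4) = -33  (0 row swaps -> sign +1)

det(A) = -33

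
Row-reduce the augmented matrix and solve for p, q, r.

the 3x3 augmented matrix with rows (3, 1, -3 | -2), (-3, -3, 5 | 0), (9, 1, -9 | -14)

(1, 4, 3)

Forward elimination on [A|b]:
R2 <- R2 - (-1)*R1:  [  0  -2   2  -2 ]
R3 <- R3 - (3)*R1:  [  0  -2   0  -8 ]
R3 <- R3 - (1)*R2:  [  0   0  -2  -6 ]
Row echelon form:
[ 3   1  -3  |  -2 ]
[ 0  -2   2  |  -2 ]
[ 0   0  -2  |  -6 ]
Back-substitution:
r = (-6) / -2 = 3
q = (-2 - (2)*(3)) / -2 = 4
p = (-2 - (1)*(4) - (-3)*(3)) / 3 = 1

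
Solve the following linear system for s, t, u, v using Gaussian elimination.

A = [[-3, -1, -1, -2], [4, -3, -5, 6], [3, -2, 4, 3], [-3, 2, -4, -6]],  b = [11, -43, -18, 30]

Forward elimination on [A|b]:
R2 <- R2 - (-4/3)*R1:  [     0  -13/3  -19/3   10/3  -85/3 ]
R3 <- R3 - (-1)*R1:  [  0  -3   3   1  -7 ]
R4 <- R4 - (1)*R1:  [  0   3  -3  -4  19 ]
R3 <- R3 - (9/13)*R2:  [      0       0   96/13  -17/13  164/13 ]
R4 <- R4 - (-9/13)*R2:  [      0       0  -96/13  -22/13   -8/13 ]
R4 <- R4 - (-1)*R3:  [  0   0   0  -3  12 ]
Row echelon form:
[ -3     -1     -1      -2  |      11 ]
[  0  -13/3  -19/3    10/3  |   -85/3 ]
[  0      0  96/13  -17/13  |  164/13 ]
[  0      0      0      -3  |      12 ]
Back-substitution:
v = (12) / -3 = -4
u = (164/13 - (-17/13)*(-4)) / (96/13) = 1
t = (-85/3 - (-19/3)*(1) - (10/3)*(-4)) / (-13/3) = 2
s = (11 - (-1)*(2) - (-1)*(1) - (-2)*(-4)) / -3 = -2

(-2, 2, 1, -4)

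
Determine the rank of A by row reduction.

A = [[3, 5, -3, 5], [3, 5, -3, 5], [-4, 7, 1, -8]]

rank(A) = 2

Row reduction:
R2 <- R2 - (1)*R1:  [ 0  0  0  0 ]
R3 <- R3 - (-4/3)*R1:  [    0  41/3    -3  -4/3 ]
R2 <-> R3   (pivot in column 2 was zero)
[ 3     5  -3     5 ]
[ 0  41/3  -3  -4/3 ]
[ 0     0   0     0 ]
Row echelon form:
[ 3     5  -3     5 ]
[ 0  41/3  -3  -4/3 ]
[ 0     0   0     0 ]
Nonzero rows / pivot columns: 2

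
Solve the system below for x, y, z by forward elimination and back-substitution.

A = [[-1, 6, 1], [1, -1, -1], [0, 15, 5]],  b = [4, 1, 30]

(5, 1, 3)

Forward elimination on [A|b]:
R2 <- R2 - (-1)*R1:  [ 0  5  0  5 ]
R3 <- R3 - (3)*R2:  [  0   0   5  15 ]
Row echelon form:
[ -1  6  1  |   4 ]
[  0  5  0  |   5 ]
[  0  0  5  |  15 ]
Back-substitution:
z = (15) / 5 = 3
y = (5) / 5 = 1
x = (4 - (6)*(1) - (1)*(3)) / -1 = 5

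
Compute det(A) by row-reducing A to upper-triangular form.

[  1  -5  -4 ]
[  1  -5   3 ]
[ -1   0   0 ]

Forward elimination:
R2 <- R2 - (1)*R1:  [ 0  0  7 ]
R3 <- R3 - (-1)*R1:  [  0  -5  -4 ]
R2 <-> R3   (pivot in column 2 was zero)
[ 1  -5  -4 ]
[ 0  -5  -4 ]
[ 0   0   7 ]
Upper-triangular form:
[ 1  -5  -4 ]
[ 0  -5  -4 ]
[ 0   0   7 ]
det(A) = (-1)^1 * (1) * (-5) * (7) = 35  (1 row swap -> sign -1)

det(A) = 35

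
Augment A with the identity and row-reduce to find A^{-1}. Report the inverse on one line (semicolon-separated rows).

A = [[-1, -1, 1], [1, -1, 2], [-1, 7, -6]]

inverse = [-4/5 1/10 -1/10; 2/5 7/10 3/10; 3/5 4/5 1/5]

Gauss-Jordan on [A | I]:
R1 <- (1/-1)*R1:  [  1   1  -1  |  -1   0   0 ]
R2 <- R2 - (1)*R1:  [  0  -2   3  |   1   1   0 ]
R3 <- R3 - (-1)*R1:  [  0   8  -7  |  -1   0   1 ]
R2 <- (1/-2)*R2:  [    0     1  -3/2  |  -1/2  -1/2     0 ]
R1 <- R1 - (1)*R2:  [    1     0   1/2  |  -1/2   1/2     0 ]
R3 <- R3 - (8)*R2:  [ 0  0  5  |  3  4  1 ]
R3 <- (1/5)*R3:  [   0    0    1  |  3/5  4/5  1/5 ]
R1 <- R1 - (1/2)*R3:  [     1      0      0  |   -4/5   1/10  -1/10 ]
R2 <- R2 - (-3/2)*R3:  [    0     1     0  |   2/5  7/10  3/10 ]
Right block of [I | A^{-1}] is the inverse:
[ -4/5  1/10  -1/10 ]
[  2/5  7/10   3/10 ]
[  3/5   4/5    1/5 ]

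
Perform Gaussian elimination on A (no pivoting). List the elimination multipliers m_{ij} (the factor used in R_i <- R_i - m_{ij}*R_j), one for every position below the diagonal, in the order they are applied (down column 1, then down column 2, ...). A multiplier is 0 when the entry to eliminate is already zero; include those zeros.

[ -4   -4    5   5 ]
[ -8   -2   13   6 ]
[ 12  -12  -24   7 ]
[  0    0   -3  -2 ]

multipliers: 2, -3, 0, -4, 0, -1

Forward elimination:
R2 <- R2 - (2)*R1:  [  0   6   3  -4 ]
R3 <- R3 - (-3)*R1:  [   0  -24   -9   22 ]
R4: entry in column 1 is already 0 -> m_{41} = 0 (no row operation needed)
R3 <- R3 - (-4)*R2:  [ 0  0  3  6 ]
R4: entry in column 2 is already 0 -> m_{42} = 0 (no row operation needed)
R4 <- R4 - (-1)*R3:  [ 0  0  0  4 ]
Multipliers (in order of application): m_{21} = 2, m_{31} = -3, m_{41} = 0, m_{32} = -4, m_{42} = 0, m_{43} = -1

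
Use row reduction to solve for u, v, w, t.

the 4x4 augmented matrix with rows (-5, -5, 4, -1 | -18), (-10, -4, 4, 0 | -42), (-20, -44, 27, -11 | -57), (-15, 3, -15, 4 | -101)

Forward elimination on [A|b]:
R2 <- R2 - (2)*R1:  [  0   6  -4   2  -6 ]
R3 <- R3 - (4)*R1:  [   0  -24   11   -7   15 ]
R4 <- R4 - (3)*R1:  [   0   18  -27    7  -47 ]
R3 <- R3 - (-4)*R2:  [  0   0  -5   1  -9 ]
R4 <- R4 - (3)*R2:  [   0    0  -15    1  -29 ]
R4 <- R4 - (3)*R3:  [  0   0   0  -2  -2 ]
Row echelon form:
[ -5  -5   4  -1  |  -18 ]
[  0   6  -4   2  |   -6 ]
[  0   0  -5   1  |   -9 ]
[  0   0   0  -2  |   -2 ]
Back-substitution:
t = (-2) / -2 = 1
w = (-9 - (1)*(1)) / -5 = 2
v = (-6 - (-4)*(2) - (2)*(1)) / 6 = 0
u = (-18 - (-5)*(0) - (4)*(2) - (-1)*(1)) / -5 = 5

(5, 0, 2, 1)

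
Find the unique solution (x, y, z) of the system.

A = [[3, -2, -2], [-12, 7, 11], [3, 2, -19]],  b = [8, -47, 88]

Forward elimination on [A|b]:
R2 <- R2 - (-4)*R1:  [   0   -1    3  -15 ]
R3 <- R3 - (1)*R1:  [   0    4  -17   80 ]
R3 <- R3 - (-4)*R2:  [  0   0  -5  20 ]
Row echelon form:
[ 3  -2  -2  |    8 ]
[ 0  -1   3  |  -15 ]
[ 0   0  -5  |   20 ]
Back-substitution:
z = (20) / -5 = -4
y = (-15 - (3)*(-4)) / -1 = 3
x = (8 - (-2)*(3) - (-2)*(-4)) / 3 = 2

(2, 3, -4)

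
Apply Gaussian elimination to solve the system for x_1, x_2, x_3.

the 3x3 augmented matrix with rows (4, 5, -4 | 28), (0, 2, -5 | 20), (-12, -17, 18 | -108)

(3, 0, -4)

Forward elimination on [A|b]:
R3 <- R3 - (-3)*R1:  [   0   -2    6  -24 ]
R3 <- R3 - (-1)*R2:  [  0   0   1  -4 ]
Row echelon form:
[ 4  5  -4  |  28 ]
[ 0  2  -5  |  20 ]
[ 0  0   1  |  -4 ]
Back-substitution:
x_3 = (-4) / 1 = -4
x_2 = (20 - (-5)*(-4)) / 2 = 0
x_1 = (28 - (5)*(0) - (-4)*(-4)) / 4 = 3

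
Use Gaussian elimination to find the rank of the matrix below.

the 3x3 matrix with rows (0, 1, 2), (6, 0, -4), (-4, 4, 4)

rank(A) = 3

Row reduction:
R1 <-> R2   (pivot in column 1 was zero)
[  6  0  -4 ]
[  0  1   2 ]
[ -4  4   4 ]
R3 <- R3 - (-2/3)*R1:  [   0    4  4/3 ]
R3 <- R3 - (4)*R2:  [     0      0  -20/3 ]
Row echelon form:
[ 6  0     -4 ]
[ 0  1      2 ]
[ 0  0  -20/3 ]
Nonzero rows / pivot columns: 3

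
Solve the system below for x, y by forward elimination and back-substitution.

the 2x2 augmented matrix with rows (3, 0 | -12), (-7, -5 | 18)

(-4, 2)

Forward elimination on [A|b]:
R2 <- R2 - (-7/3)*R1:  [   0   -5  -10 ]
Row echelon form:
[ 3   0  |  -12 ]
[ 0  -5  |  -10 ]
Back-substitution:
y = (-10) / -5 = 2
x = (-12) / 3 = -4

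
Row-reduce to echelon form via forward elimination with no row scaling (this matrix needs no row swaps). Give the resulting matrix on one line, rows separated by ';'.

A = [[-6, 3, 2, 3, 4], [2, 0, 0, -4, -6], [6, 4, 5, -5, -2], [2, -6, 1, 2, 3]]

Forward elimination:
R2 <- R2 - (-1/3)*R1:  [     0      1    2/3     -3  -14/3 ]
R3 <- R3 - (-1)*R1:  [  0   7   7  -2   2 ]
R4 <- R4 - (-1/3)*R1:  [    0    -5   5/3     3  13/3 ]
R3 <- R3 - (7)*R2:  [     0      0    7/3     19  104/3 ]
R4 <- R4 - (-5)*R2:  [   0    0    5  -12  -19 ]
R4 <- R4 - (15/7)*R3:  [      0       0       0  -369/7  -653/7 ]
Row echelon form:
[ -6  3    2       3       4 ]
[  0  1  2/3      -3   -14/3 ]
[  0  0  7/3      19   104/3 ]
[  0  0    0  -369/7  -653/7 ]

REF = [-6 3 2 3 4; 0 1 2/3 -3 -14/3; 0 0 7/3 19 104/3; 0 0 0 -369/7 -653/7]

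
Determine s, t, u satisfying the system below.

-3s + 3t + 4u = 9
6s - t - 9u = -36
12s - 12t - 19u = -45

Forward elimination on [A|b]:
R2 <- R2 - (-2)*R1:  [   0    5   -1  -18 ]
R3 <- R3 - (-4)*R1:  [  0   0  -3  -9 ]
Row echelon form:
[ -3  3   4  |    9 ]
[  0  5  -1  |  -18 ]
[  0  0  -3  |   -9 ]
Back-substitution:
u = (-9) / -3 = 3
t = (-18 - (-1)*(3)) / 5 = -3
s = (9 - (3)*(-3) - (4)*(3)) / -3 = -2

(-2, -3, 3)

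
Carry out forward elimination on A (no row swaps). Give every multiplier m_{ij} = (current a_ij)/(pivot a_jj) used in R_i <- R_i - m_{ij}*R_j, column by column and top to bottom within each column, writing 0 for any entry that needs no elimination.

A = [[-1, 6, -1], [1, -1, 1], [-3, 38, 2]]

multipliers: -1, 3, 4

Forward elimination:
R2 <- R2 - (-1)*R1:  [ 0  5  0 ]
R3 <- R3 - (3)*R1:  [  0  20   5 ]
R3 <- R3 - (4)*R2:  [ 0  0  5 ]
Multipliers (in order of application): m_{21} = -1, m_{31} = 3, m_{32} = 4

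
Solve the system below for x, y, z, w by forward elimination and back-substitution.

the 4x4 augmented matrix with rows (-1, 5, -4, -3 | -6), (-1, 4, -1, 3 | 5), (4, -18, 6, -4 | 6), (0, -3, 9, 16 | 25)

Forward elimination on [A|b]:
R2 <- R2 - (1)*R1:  [  0  -1   3   6  11 ]
R3 <- R3 - (-4)*R1:  [   0    2  -10  -16  -18 ]
R3 <- R3 - (-2)*R2:  [  0   0  -4  -4   4 ]
R4 <- R4 - (3)*R2:  [  0   0   0  -2  -8 ]
Row echelon form:
[ -1   5  -4  -3  |  -6 ]
[  0  -1   3   6  |  11 ]
[  0   0  -4  -4  |   4 ]
[  0   0   0  -2  |  -8 ]
Back-substitution:
w = (-8) / -2 = 4
z = (4 - (-4)*(4)) / -4 = -5
y = (11 - (3)*(-5) - (6)*(4)) / -1 = -2
x = (-6 - (5)*(-2) - (-4)*(-5) - (-3)*(4)) / -1 = 4

(4, -2, -5, 4)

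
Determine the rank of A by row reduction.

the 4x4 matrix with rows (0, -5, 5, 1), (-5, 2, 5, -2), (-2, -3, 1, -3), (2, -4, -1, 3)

Row reduction:
R1 <-> R2   (pivot in column 1 was zero)
[ -5   2   5  -2 ]
[  0  -5   5   1 ]
[ -2  -3   1  -3 ]
[  2  -4  -1   3 ]
R3 <- R3 - (2/5)*R1:  [     0  -19/5     -1  -11/5 ]
R4 <- R4 - (-2/5)*R1:  [     0  -16/5      1   11/5 ]
R3 <- R3 - (19/25)*R2:  [      0       0   -24/5  -74/25 ]
R4 <- R4 - (16/25)*R2:  [     0      0  -11/5  39/25 ]
R4 <- R4 - (11/24)*R3:  [     0      0      0  35/12 ]
Row echelon form:
[ -5   2      5      -2 ]
[  0  -5      5       1 ]
[  0   0  -24/5  -74/25 ]
[  0   0      0   35/12 ]
Nonzero rows / pivot columns: 4

rank(A) = 4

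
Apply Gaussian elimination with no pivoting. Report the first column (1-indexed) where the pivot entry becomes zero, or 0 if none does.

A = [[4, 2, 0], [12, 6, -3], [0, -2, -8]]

Naive forward elimination:
R2 <- R2 - (3)*R1:  [  0   0  -3 ]
Matrix at this point:
[ 4   2   0 ]
[ 0   0  -3 ]
[ 0  -2  -8 ]
Pivot entry (2,2) is zero but row 3 has -2 in column 2 -> naive elimination stops; a row interchange (e.g. R2 <-> R3) would be required here.

first zero-pivot column = 2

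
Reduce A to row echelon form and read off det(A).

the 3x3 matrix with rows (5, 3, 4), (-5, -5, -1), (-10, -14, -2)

det(A) = 60

Forward elimination:
R2 <- R2 - (-1)*R1:  [  0  -2   3 ]
R3 <- R3 - (-2)*R1:  [  0  -8   6 ]
R3 <- R3 - (4)*R2:  [  0   0  -6 ]
Upper-triangular form:
[ 5   3   4 ]
[ 0  -2   3 ]
[ 0   0  -6 ]
det(A) = (-1)^0 * (5) * (-2) * (-6) = 60  (0 row swaps -> sign +1)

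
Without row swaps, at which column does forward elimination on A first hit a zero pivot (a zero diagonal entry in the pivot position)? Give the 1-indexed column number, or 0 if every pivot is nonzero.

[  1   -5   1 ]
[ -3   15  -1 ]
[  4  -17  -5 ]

Naive forward elimination:
R2 <- R2 - (-3)*R1:  [ 0  0  2 ]
R3 <- R3 - (4)*R1:  [  0   3  -9 ]
Matrix at this point:
[ 1  -5   1 ]
[ 0   0   2 ]
[ 0   3  -9 ]
Pivot entry (2,2) is zero but row 3 has 3 in column 2 -> naive elimination stops; a row interchange (e.g. R2 <-> R3) would be required here.

first zero-pivot column = 2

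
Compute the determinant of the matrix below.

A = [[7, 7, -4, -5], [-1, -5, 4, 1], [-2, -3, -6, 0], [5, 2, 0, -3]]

det(A) = 68

Forward elimination:
R2 <- R2 - (-1/7)*R1:  [    0    -4  24/7   2/7 ]
R3 <- R3 - (-2/7)*R1:  [     0     -1  -50/7  -10/7 ]
R4 <- R4 - (5/7)*R1:  [    0    -3  20/7   4/7 ]
R3 <- R3 - (1/4)*R2:  [    0     0    -8  -3/2 ]
R4 <- R4 - (3/4)*R2:  [    0     0   2/7  5/14 ]
R4 <- R4 - (-1/28)*R3:  [     0      0      0  17/56 ]
Upper-triangular form:
[ 7   7    -4     -5 ]
[ 0  -4  24/7    2/7 ]
[ 0   0    -8   -3/2 ]
[ 0   0     0  17/56 ]
det(A) = (-1)^0 * (7) * (-4) * (-8) * (17/56) = 68  (0 row swaps -> sign +1)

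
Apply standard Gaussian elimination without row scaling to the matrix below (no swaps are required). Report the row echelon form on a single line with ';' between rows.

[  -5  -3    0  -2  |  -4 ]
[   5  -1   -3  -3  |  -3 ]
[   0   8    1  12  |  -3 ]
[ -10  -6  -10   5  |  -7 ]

REF = [-5 -3 0 -2 -4; 0 -4 -3 -5 -7; 0 0 -5 2 -17; 0 0 0 5 35]

Forward elimination:
R2 <- R2 - (-1)*R1:  [  0  -4  -3  -5  -7 ]
R4 <- R4 - (2)*R1:  [   0    0  -10    9    1 ]
R3 <- R3 - (-2)*R2:  [   0    0   -5    2  -17 ]
R4 <- R4 - (2)*R3:  [  0   0   0   5  35 ]
Row echelon form:
[ -5  -3   0  -2  |   -4 ]
[  0  -4  -3  -5  |   -7 ]
[  0   0  -5   2  |  -17 ]
[  0   0   0   5  |   35 ]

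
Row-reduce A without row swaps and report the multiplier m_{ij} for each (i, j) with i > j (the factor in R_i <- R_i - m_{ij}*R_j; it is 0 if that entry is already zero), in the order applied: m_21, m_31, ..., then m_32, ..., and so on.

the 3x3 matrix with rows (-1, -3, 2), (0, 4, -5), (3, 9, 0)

multipliers: 0, -3, 0

Forward elimination:
R2: entry in column 1 is already 0 -> m_{21} = 0 (no row operation needed)
R3 <- R3 - (-3)*R1:  [ 0  0  6 ]
R3: entry in column 2 is already 0 -> m_{32} = 0 (no row operation needed)
Multipliers (in order of application): m_{21} = 0, m_{31} = -3, m_{32} = 0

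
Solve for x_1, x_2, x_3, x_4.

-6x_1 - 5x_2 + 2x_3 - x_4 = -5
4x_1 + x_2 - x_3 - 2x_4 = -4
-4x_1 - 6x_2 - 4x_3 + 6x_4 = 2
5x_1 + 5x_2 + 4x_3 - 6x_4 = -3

(0, 1, 1, 2)

Forward elimination on [A|b]:
R2 <- R2 - (-2/3)*R1:  [     0   -7/3    1/3   -8/3  -22/3 ]
R3 <- R3 - (2/3)*R1:  [     0   -8/3  -16/3   20/3   16/3 ]
R4 <- R4 - (-5/6)*R1:  [     0    5/6   17/3  -41/6  -43/6 ]
R3 <- R3 - (8/7)*R2:  [     0      0  -40/7   68/7   96/7 ]
R4 <- R4 - (-5/14)*R2:  [       0        0    81/14  -109/14  -137/14 ]
R4 <- R4 - (-81/80)*R3:  [     0      0      0  41/20  41/10 ]
Row echelon form:
[ -6    -5      2     -1  |     -5 ]
[  0  -7/3    1/3   -8/3  |  -22/3 ]
[  0     0  -40/7   68/7  |   96/7 ]
[  0     0      0  41/20  |  41/10 ]
Back-substitution:
x_4 = (41/10) / (41/20) = 2
x_3 = (96/7 - (68/7)*(2)) / (-40/7) = 1
x_2 = (-22/3 - (1/3)*(1) - (-8/3)*(2)) / (-7/3) = 1
x_1 = (-5 - (-5)*(1) - (2)*(1) - (-1)*(2)) / -6 = 0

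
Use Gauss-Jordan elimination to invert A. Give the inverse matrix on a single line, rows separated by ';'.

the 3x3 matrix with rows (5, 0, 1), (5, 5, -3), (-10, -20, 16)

inverse = [2/5 -2/5 -1/10; -1 9/5 2/5; -1 2 1/2]

Gauss-Jordan on [A | I]:
R1 <- (1/5)*R1:  [   1    0  1/5  |  1/5    0    0 ]
R2 <- R2 - (5)*R1:  [  0   5  -4  |  -1   1   0 ]
R3 <- R3 - (-10)*R1:  [   0  -20   18  |    2    0    1 ]
R2 <- (1/5)*R2:  [    0     1  -4/5  |  -1/5   1/5     0 ]
R3 <- R3 - (-20)*R2:  [  0   0   2  |  -2   4   1 ]
R3 <- (1/2)*R3:  [   0    0    1  |   -1    2  1/2 ]
R1 <- R1 - (1/5)*R3:  [     1      0      0  |    2/5   -2/5  -1/10 ]
R2 <- R2 - (-4/5)*R3:  [   0    1    0  |   -1  9/5  2/5 ]
Right block of [I | A^{-1}] is the inverse:
[ 2/5  -2/5  -1/10 ]
[  -1   9/5    2/5 ]
[  -1     2    1/2 ]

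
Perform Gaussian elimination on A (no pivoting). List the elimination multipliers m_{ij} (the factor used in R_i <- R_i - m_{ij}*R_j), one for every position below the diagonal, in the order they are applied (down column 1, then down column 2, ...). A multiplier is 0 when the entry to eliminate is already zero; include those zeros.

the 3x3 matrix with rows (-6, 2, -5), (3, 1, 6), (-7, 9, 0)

Forward elimination:
R2 <- R2 - (-1/2)*R1:  [   0    2  7/2 ]
R3 <- R3 - (7/6)*R1:  [    0  20/3  35/6 ]
R3 <- R3 - (10/3)*R2:  [     0      0  -35/6 ]
Multipliers (in order of application): m_{21} = -1/2, m_{31} = 7/6, m_{32} = 10/3

multipliers: -1/2, 7/6, 10/3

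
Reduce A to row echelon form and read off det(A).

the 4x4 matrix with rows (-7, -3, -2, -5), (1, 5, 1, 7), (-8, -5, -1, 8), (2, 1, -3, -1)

det(A) = -1697

Forward elimination:
R2 <- R2 - (-1/7)*R1:  [    0  32/7   5/7  44/7 ]
R3 <- R3 - (8/7)*R1:  [     0  -11/7    9/7   96/7 ]
R4 <- R4 - (-2/7)*R1:  [     0    1/7  -25/7  -17/7 ]
R3 <- R3 - (-11/32)*R2:  [     0      0  49/32  127/8 ]
R4 <- R4 - (1/32)*R2:  [       0        0  -115/32    -21/8 ]
R4 <- R4 - (-115/49)*R3:  [       0        0        0  1697/49 ]
Upper-triangular form:
[ -7    -3     -2       -5 ]
[  0  32/7    5/7     44/7 ]
[  0     0  49/32    127/8 ]
[  0     0      0  1697/49 ]
det(A) = (-1)^0 * (-7) * (32/7) * (49/32) * (1697/49) = -1697  (0 row swaps -> sign +1)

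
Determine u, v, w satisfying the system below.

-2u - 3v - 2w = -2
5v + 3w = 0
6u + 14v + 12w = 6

(1, 0, 0)

Forward elimination on [A|b]:
R3 <- R3 - (-3)*R1:  [ 0  5  6  0 ]
R3 <- R3 - (1)*R2:  [ 0  0  3  0 ]
Row echelon form:
[ -2  -3  -2  |  -2 ]
[  0   5   3  |   0 ]
[  0   0   3  |   0 ]
Back-substitution:
w = (0) / 3 = 0
v = (0 - (3)*(0)) / 5 = 0
u = (-2 - (-3)*(0) - (-2)*(0)) / -2 = 1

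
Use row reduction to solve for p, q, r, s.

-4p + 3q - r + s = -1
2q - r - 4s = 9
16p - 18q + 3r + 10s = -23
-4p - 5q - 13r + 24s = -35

Forward elimination on [A|b]:
R3 <- R3 - (-4)*R1:  [   0   -6   -1   14  -27 ]
R4 <- R4 - (1)*R1:  [   0   -8  -12   23  -34 ]
R3 <- R3 - (-3)*R2:  [  0   0  -4   2   0 ]
R4 <- R4 - (-4)*R2:  [   0    0  -16    7    2 ]
R4 <- R4 - (4)*R3:  [  0   0   0  -1   2 ]
Row echelon form:
[ -4  3  -1   1  |  -1 ]
[  0  2  -1  -4  |   9 ]
[  0  0  -4   2  |   0 ]
[  0  0   0  -1  |   2 ]
Back-substitution:
s = (2) / -1 = -2
r = (0 - (2)*(-2)) / -4 = -1
q = (9 - (-1)*(-1) - (-4)*(-2)) / 2 = 0
p = (-1 - (3)*(0) - (-1)*(-1) - (1)*(-2)) / -4 = 0

(0, 0, -1, -2)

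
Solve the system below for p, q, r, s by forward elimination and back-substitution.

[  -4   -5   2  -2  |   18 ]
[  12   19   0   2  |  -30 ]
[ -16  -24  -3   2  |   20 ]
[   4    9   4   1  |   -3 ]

(-2, 0, 2, -3)

Forward elimination on [A|b]:
R2 <- R2 - (-3)*R1:  [  0   4   6  -4  24 ]
R3 <- R3 - (4)*R1:  [   0   -4  -11   10  -52 ]
R4 <- R4 - (-1)*R1:  [  0   4   6  -1  15 ]
R3 <- R3 - (-1)*R2:  [   0    0   -5    6  -28 ]
R4 <- R4 - (1)*R2:  [  0   0   0   3  -9 ]
Row echelon form:
[ -4  -5   2  -2  |   18 ]
[  0   4   6  -4  |   24 ]
[  0   0  -5   6  |  -28 ]
[  0   0   0   3  |   -9 ]
Back-substitution:
s = (-9) / 3 = -3
r = (-28 - (6)*(-3)) / -5 = 2
q = (24 - (6)*(2) - (-4)*(-3)) / 4 = 0
p = (18 - (-5)*(0) - (2)*(2) - (-2)*(-3)) / -4 = -2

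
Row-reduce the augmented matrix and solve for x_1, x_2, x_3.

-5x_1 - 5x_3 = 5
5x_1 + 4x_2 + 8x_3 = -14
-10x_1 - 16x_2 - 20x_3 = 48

(-2, -3, 1)

Forward elimination on [A|b]:
R2 <- R2 - (-1)*R1:  [  0   4   3  -9 ]
R3 <- R3 - (2)*R1:  [   0  -16  -10   38 ]
R3 <- R3 - (-4)*R2:  [ 0  0  2  2 ]
Row echelon form:
[ -5  0  -5  |   5 ]
[  0  4   3  |  -9 ]
[  0  0   2  |   2 ]
Back-substitution:
x_3 = (2) / 2 = 1
x_2 = (-9 - (3)*(1)) / 4 = -3
x_1 = (5 - (-5)*(1)) / -5 = -2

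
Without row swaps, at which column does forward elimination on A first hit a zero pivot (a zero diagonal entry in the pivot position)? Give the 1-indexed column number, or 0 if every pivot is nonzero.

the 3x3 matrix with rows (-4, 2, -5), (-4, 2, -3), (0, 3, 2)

first zero-pivot column = 2

Naive forward elimination:
R2 <- R2 - (1)*R1:  [ 0  0  2 ]
Matrix at this point:
[ -4  2  -5 ]
[  0  0   2 ]
[  0  3   2 ]
Pivot entry (2,2) is zero but row 3 has 3 in column 2 -> naive elimination stops; a row interchange (e.g. R2 <-> R3) would be required here.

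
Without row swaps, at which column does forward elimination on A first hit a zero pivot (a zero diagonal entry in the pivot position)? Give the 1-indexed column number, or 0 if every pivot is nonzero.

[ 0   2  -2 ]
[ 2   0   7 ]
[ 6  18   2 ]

Naive forward elimination:
Pivot entry (1,1) is zero but row 2 has 2 in column 1 -> naive elimination stops; a row interchange (e.g. R1 <-> R2) would be required here.

first zero-pivot column = 1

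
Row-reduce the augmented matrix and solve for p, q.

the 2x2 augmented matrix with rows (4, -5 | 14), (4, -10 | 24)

Forward elimination on [A|b]:
R2 <- R2 - (1)*R1:  [  0  -5  10 ]
Row echelon form:
[ 4  -5  |  14 ]
[ 0  -5  |  10 ]
Back-substitution:
q = (10) / -5 = -2
p = (14 - (-5)*(-2)) / 4 = 1

(1, -2)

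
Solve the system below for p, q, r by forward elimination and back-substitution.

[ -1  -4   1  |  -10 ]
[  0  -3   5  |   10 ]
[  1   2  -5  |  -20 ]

Forward elimination on [A|b]:
R3 <- R3 - (-1)*R1:  [   0   -2   -4  -30 ]
R3 <- R3 - (2/3)*R2:  [      0       0   -22/3  -110/3 ]
Row echelon form:
[ -1  -4      1  |     -10 ]
[  0  -3      5  |      10 ]
[  0   0  -22/3  |  -110/3 ]
Back-substitution:
r = (-110/3) / (-22/3) = 5
q = (10 - (5)*(5)) / -3 = 5
p = (-10 - (-4)*(5) - (1)*(5)) / -1 = -5

(-5, 5, 5)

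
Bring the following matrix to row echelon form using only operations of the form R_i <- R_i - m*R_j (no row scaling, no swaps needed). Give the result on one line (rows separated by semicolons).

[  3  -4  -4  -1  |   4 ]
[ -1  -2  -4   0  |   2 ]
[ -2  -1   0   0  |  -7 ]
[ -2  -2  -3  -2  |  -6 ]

REF = [3 -4 -4 -1 4; 0 -10/3 -16/3 -1/3 10/3; 0 0 16/5 -3/10 -8; 0 0 0 -65/32 -7/2]

Forward elimination:
R2 <- R2 - (-1/3)*R1:  [     0  -10/3  -16/3   -1/3   10/3 ]
R3 <- R3 - (-2/3)*R1:  [     0  -11/3   -8/3   -2/3  -13/3 ]
R4 <- R4 - (-2/3)*R1:  [     0  -14/3  -17/3   -8/3  -10/3 ]
R3 <- R3 - (11/10)*R2:  [     0      0   16/5  -3/10     -8 ]
R4 <- R4 - (7/5)*R2:  [     0      0    9/5  -11/5     -8 ]
R4 <- R4 - (9/16)*R3:  [      0       0       0  -65/32    -7/2 ]
Row echelon form:
[ 3     -4     -4      -1  |     4 ]
[ 0  -10/3  -16/3    -1/3  |  10/3 ]
[ 0      0   16/5   -3/10  |    -8 ]
[ 0      0      0  -65/32  |  -7/2 ]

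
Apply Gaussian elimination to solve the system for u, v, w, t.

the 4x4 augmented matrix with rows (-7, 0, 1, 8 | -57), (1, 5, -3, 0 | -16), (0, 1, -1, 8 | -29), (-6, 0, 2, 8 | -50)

(5, -3, 2, -3)

Forward elimination on [A|b]:
R2 <- R2 - (-1/7)*R1:  [      0       5   -20/7     8/7  -169/7 ]
R4 <- R4 - (6/7)*R1:  [    0     0   8/7   8/7  -8/7 ]
R3 <- R3 - (1/5)*R2:  [       0        0     -3/7   272/35  -846/35 ]
R4 <- R4 - (-8/3)*R3:  [      0       0       0  328/15  -328/5 ]
Row echelon form:
[ -7  0      1       8  |      -57 ]
[  0  5  -20/7     8/7  |   -169/7 ]
[  0  0   -3/7  272/35  |  -846/35 ]
[  0  0      0  328/15  |   -328/5 ]
Back-substitution:
t = (-328/5) / (328/15) = -3
w = (-846/35 - (272/35)*(-3)) / (-3/7) = 2
v = (-169/7 - (-20/7)*(2) - (8/7)*(-3)) / 5 = -3
u = (-57 - (1)*(2) - (8)*(-3)) / -7 = 5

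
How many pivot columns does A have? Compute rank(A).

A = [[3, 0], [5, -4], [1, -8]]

Row reduction:
R2 <- R2 - (5/3)*R1:  [  0  -4 ]
R3 <- R3 - (1/3)*R1:  [  0  -8 ]
R3 <- R3 - (2)*R2:  [ 0  0 ]
Row echelon form:
[ 3   0 ]
[ 0  -4 ]
[ 0   0 ]
Nonzero rows / pivot columns: 2

rank(A) = 2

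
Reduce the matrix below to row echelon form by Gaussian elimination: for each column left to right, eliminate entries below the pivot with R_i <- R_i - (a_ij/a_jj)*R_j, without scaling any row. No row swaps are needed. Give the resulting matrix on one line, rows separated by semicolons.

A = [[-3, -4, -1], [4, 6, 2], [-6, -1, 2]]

REF = [-3 -4 -1; 0 2/3 2/3; 0 0 -3]

Forward elimination:
R2 <- R2 - (-4/3)*R1:  [   0  2/3  2/3 ]
R3 <- R3 - (2)*R1:  [ 0  7  4 ]
R3 <- R3 - (21/2)*R2:  [  0   0  -3 ]
Row echelon form:
[ -3   -4   -1 ]
[  0  2/3  2/3 ]
[  0    0   -3 ]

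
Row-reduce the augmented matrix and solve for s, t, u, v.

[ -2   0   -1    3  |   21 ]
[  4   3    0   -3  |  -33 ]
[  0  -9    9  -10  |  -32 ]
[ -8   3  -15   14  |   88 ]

(-3, -2, 0, 5)

Forward elimination on [A|b]:
R2 <- R2 - (-2)*R1:  [  0   3  -2   3   9 ]
R4 <- R4 - (4)*R1:  [   0    3  -11    2    4 ]
R3 <- R3 - (-3)*R2:  [  0   0   3  -1  -5 ]
R4 <- R4 - (1)*R2:  [  0   0  -9  -1  -5 ]
R4 <- R4 - (-3)*R3:  [   0    0    0   -4  -20 ]
Row echelon form:
[ -2  0  -1   3  |   21 ]
[  0  3  -2   3  |    9 ]
[  0  0   3  -1  |   -5 ]
[  0  0   0  -4  |  -20 ]
Back-substitution:
v = (-20) / -4 = 5
u = (-5 - (-1)*(5)) / 3 = 0
t = (9 - (-2)*(0) - (3)*(5)) / 3 = -2
s = (21 - (-1)*(0) - (3)*(5)) / -2 = -3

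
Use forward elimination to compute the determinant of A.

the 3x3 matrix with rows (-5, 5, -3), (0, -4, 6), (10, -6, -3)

det(A) = -60

Forward elimination:
R3 <- R3 - (-2)*R1:  [  0   4  -9 ]
R3 <- R3 - (-1)*R2:  [  0   0  -3 ]
Upper-triangular form:
[ -5   5  -3 ]
[  0  -4   6 ]
[  0   0  -3 ]
det(A) = (-1)^0 * (-5) * (-4) * (-3) = -60  (0 row swaps -> sign +1)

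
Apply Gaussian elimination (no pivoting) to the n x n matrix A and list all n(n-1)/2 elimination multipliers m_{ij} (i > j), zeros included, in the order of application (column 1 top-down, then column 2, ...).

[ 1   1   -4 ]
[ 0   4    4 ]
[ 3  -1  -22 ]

Forward elimination:
R2: entry in column 1 is already 0 -> m_{21} = 0 (no row operation needed)
R3 <- R3 - (3)*R1:  [   0   -4  -10 ]
R3 <- R3 - (-1)*R2:  [  0   0  -6 ]
Multipliers (in order of application): m_{21} = 0, m_{31} = 3, m_{32} = -1

multipliers: 0, 3, -1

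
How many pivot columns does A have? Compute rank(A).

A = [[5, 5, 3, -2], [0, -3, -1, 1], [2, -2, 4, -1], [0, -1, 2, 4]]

rank(A) = 4

Row reduction:
R3 <- R3 - (2/5)*R1:  [    0    -4  14/5  -1/5 ]
R3 <- R3 - (4/3)*R2:  [      0       0   62/15  -23/15 ]
R4 <- R4 - (1/3)*R2:  [    0     0   7/3  11/3 ]
R4 <- R4 - (35/62)*R3:  [      0       0       0  281/62 ]
Row echelon form:
[ 5   5      3      -2 ]
[ 0  -3     -1       1 ]
[ 0   0  62/15  -23/15 ]
[ 0   0      0  281/62 ]
Nonzero rows / pivot columns: 4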